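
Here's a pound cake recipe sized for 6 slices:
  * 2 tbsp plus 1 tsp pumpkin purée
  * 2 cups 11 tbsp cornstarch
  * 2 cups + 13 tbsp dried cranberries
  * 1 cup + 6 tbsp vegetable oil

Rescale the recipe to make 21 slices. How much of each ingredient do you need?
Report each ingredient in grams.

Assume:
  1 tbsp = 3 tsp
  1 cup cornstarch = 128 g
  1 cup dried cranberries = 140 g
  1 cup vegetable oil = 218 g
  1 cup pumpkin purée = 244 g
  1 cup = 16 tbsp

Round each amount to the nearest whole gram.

pumpkin purée: 125 g; cornstarch: 1204 g; dried cranberries: 1378 g; vegetable oil: 1049 g

Scaling factor: 21/6 = 7/2 = 3.5.
pumpkin purée: (2 tbsp + 1 tsp = 7/3 tbsp) × 7/2 ÷ 16 tbsp/cup × 244 g/cup ≈ 125 g
cornstarch: (2 cup + 11 tbsp = 2.6875 cup) × 7/2 × 128 g/cup = 1204 g
dried cranberries: (2 cup + 13 tbsp = 2.8125 cup) × 7/2 × 140 g/cup ≈ 1378 g
vegetable oil: (1 cup + 6 tbsp = 1.375 cup) × 7/2 × 218 g/cup ≈ 1049 g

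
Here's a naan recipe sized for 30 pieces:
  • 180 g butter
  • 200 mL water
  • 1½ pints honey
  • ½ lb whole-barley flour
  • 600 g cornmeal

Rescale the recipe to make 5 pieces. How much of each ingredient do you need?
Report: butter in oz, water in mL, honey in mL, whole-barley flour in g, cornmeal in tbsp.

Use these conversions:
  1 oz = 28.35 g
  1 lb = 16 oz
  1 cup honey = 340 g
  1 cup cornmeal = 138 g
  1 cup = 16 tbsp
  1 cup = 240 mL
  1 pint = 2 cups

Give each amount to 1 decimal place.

butter: 1.1 oz; water: 33.3 mL; honey: 120.0 mL; whole-barley flour: 37.8 g; cornmeal: 11.6 tbsp

Scaling factor: 5/30 = 1/6.
butter: 180 g × 1/6 ÷ 28.35 g/oz ≈ 1.1 oz
water: 200 mL × 1/6 ≈ 33.3 mL
honey: 1.5 pint × 1/6 × 2 cup/pint × 240 mL/cup = 120.0 mL
whole-barley flour: 0.5 lb × 1/6 × 16 oz/lb × 28.35 g/oz = 37.8 g
cornmeal: 600 g × 1/6 ÷ 138 g/cup × 16 tbsp/cup ≈ 11.6 tbsp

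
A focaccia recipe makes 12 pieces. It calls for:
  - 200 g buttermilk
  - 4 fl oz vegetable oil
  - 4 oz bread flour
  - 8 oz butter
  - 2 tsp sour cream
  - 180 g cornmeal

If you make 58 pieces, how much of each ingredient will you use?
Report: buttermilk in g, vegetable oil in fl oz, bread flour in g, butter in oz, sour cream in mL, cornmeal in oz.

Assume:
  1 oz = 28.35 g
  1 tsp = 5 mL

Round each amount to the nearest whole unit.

Scaling factor: 58/12 = 29/6.
buttermilk: 200 g × 29/6 ≈ 967 g
vegetable oil: 4 fl oz × 29/6 ≈ 19 fl oz
bread flour: 4 oz × 29/6 × 28.35 g/oz ≈ 548 g
butter: 8 oz × 29/6 ≈ 39 oz
sour cream: 2 tsp × 29/6 × 5 mL/tsp ≈ 48 mL
cornmeal: 180 g × 29/6 ÷ 28.35 g/oz ≈ 31 oz

buttermilk: 967 g; vegetable oil: 19 fl oz; bread flour: 548 g; butter: 39 oz; sour cream: 48 mL; cornmeal: 31 oz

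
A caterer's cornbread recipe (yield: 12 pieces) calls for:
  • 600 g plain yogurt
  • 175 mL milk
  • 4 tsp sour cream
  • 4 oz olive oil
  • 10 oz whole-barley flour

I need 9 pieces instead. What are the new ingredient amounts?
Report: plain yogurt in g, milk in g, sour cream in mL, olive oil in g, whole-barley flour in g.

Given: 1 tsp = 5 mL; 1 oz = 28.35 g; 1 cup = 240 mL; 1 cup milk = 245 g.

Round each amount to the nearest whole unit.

plain yogurt: 450 g; milk: 134 g; sour cream: 15 mL; olive oil: 85 g; whole-barley flour: 213 g

Scaling factor: 9/12 = 3/4 = 0.75.
plain yogurt: 600 g × 3/4 = 450 g
milk: 175 mL × 3/4 ÷ 240 mL/cup × 245 g/cup ≈ 134 g
sour cream: 4 tsp × 3/4 × 5 mL/tsp = 15 mL
olive oil: 4 oz × 3/4 × 28.35 g/oz ≈ 85 g
whole-barley flour: 10 oz × 3/4 × 28.35 g/oz ≈ 213 g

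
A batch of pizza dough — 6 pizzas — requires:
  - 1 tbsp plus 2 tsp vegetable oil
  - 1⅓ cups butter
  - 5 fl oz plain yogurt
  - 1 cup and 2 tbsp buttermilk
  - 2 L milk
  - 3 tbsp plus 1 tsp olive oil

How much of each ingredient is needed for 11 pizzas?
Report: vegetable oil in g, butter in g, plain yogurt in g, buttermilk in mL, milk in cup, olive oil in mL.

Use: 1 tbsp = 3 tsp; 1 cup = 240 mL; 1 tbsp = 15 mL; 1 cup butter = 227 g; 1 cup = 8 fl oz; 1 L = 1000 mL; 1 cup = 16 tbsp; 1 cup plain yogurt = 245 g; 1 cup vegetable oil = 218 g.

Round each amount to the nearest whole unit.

vegetable oil: 42 g; butter: 555 g; plain yogurt: 281 g; buttermilk: 495 mL; milk: 15 cup; olive oil: 92 mL

Scaling factor: 11/6.
vegetable oil: (1 tbsp + 2 tsp = 5/3 tbsp) × 11/6 ÷ 16 tbsp/cup × 218 g/cup ≈ 42 g
butter: 4/3 cup × 11/6 × 227 g/cup ≈ 555 g
plain yogurt: 5 fl oz × 11/6 ÷ 8 fl oz/cup × 245 g/cup ≈ 281 g
buttermilk: (1 cup + 2 tbsp = 1.125 cup) × 11/6 × 240 mL/cup = 495 mL
milk: 2 L × 11/6 × 1000 mL/L ÷ 240 mL/cup ≈ 15 cup
olive oil: (3 tbsp + 1 tsp = 10/3 tbsp) × 11/6 × 15 mL/tbsp ≈ 92 mL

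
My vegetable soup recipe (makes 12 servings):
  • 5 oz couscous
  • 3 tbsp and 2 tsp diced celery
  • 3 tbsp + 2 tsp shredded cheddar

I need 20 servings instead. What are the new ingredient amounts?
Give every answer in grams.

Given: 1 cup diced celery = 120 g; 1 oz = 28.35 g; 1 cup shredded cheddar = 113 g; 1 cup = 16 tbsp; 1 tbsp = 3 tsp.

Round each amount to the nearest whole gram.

Scaling factor: 20/12 = 5/3.
couscous: 5 oz × 5/3 × 28.35 g/oz ≈ 236 g
diced celery: (3 tbsp + 2 tsp = 11/3 tbsp) × 5/3 ÷ 16 tbsp/cup × 120 g/cup ≈ 46 g
shredded cheddar: (3 tbsp + 2 tsp = 11/3 tbsp) × 5/3 ÷ 16 tbsp/cup × 113 g/cup ≈ 43 g

couscous: 236 g; diced celery: 46 g; shredded cheddar: 43 g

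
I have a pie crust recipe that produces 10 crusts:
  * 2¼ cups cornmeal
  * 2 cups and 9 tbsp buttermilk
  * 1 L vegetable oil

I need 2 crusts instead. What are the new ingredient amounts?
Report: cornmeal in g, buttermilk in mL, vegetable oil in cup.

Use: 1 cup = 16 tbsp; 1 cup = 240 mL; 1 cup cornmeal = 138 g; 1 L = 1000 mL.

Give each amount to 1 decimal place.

Scaling factor: 2/10 = 1/5 = 0.2.
cornmeal: 2.25 cup × 1/5 × 138 g/cup = 62.1 g
buttermilk: (2 cup + 9 tbsp = 2.5625 cup) × 1/5 × 240 mL/cup = 123.0 mL
vegetable oil: 1 L × 1/5 × 1000 mL/L ÷ 240 mL/cup ≈ 0.8 cup

cornmeal: 62.1 g; buttermilk: 123.0 mL; vegetable oil: 0.8 cup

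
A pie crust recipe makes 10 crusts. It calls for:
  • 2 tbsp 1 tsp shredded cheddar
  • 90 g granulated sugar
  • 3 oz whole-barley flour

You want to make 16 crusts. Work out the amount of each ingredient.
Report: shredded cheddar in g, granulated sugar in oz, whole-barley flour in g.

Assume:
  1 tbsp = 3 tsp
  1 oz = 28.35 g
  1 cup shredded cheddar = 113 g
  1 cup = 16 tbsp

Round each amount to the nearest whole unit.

Scaling factor: 16/10 = 8/5 = 1.6.
shredded cheddar: (2 tbsp + 1 tsp = 7/3 tbsp) × 8/5 ÷ 16 tbsp/cup × 113 g/cup ≈ 26 g
granulated sugar: 90 g × 8/5 ÷ 28.35 g/oz ≈ 5 oz
whole-barley flour: 3 oz × 8/5 × 28.35 g/oz ≈ 136 g

shredded cheddar: 26 g; granulated sugar: 5 oz; whole-barley flour: 136 g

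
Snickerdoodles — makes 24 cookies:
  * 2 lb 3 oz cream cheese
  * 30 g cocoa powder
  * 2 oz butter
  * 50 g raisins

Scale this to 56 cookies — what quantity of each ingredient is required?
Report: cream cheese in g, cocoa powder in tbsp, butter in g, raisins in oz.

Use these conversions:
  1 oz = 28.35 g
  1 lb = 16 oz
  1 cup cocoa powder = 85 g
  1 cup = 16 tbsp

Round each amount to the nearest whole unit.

cream cheese: 2315 g; cocoa powder: 13 tbsp; butter: 132 g; raisins: 4 oz

Scaling factor: 56/24 = 7/3.
cream cheese: (2 lb + 3 oz = 2.1875 lb) × 7/3 × 16 oz/lb × 28.35 g/oz ≈ 2315 g
cocoa powder: 30 g × 7/3 ÷ 85 g/cup × 16 tbsp/cup ≈ 13 tbsp
butter: 2 oz × 7/3 × 28.35 g/oz ≈ 132 g
raisins: 50 g × 7/3 ÷ 28.35 g/oz ≈ 4 oz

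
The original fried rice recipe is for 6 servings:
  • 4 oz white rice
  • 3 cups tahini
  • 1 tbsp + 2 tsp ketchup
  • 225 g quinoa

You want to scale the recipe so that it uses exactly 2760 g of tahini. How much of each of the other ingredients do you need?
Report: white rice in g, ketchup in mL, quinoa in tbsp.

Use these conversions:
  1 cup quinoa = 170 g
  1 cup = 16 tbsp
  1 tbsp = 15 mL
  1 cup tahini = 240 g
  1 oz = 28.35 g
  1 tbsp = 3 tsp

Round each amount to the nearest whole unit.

The original recipe has 720 g of tahini, so the scaling factor is 2760 ÷ 720 = 23/6.
white rice: 4 oz × 23/6 × 28.35 g/oz ≈ 435 g
ketchup: (1 tbsp + 2 tsp = 5/3 tbsp) × 23/6 × 15 mL/tbsp ≈ 96 mL
quinoa: 225 g × 23/6 ÷ 170 g/cup × 16 tbsp/cup ≈ 81 tbsp

white rice: 435 g; ketchup: 96 mL; quinoa: 81 tbsp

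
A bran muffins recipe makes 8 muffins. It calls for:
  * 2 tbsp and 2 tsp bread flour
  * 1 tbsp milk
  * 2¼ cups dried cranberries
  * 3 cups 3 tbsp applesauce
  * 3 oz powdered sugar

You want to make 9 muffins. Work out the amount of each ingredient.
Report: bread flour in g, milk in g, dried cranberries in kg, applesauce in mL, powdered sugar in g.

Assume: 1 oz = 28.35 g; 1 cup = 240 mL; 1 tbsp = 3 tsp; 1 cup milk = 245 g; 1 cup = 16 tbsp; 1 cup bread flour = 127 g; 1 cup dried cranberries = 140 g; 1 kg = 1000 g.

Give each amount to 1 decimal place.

bread flour: 23.8 g; milk: 17.2 g; dried cranberries: 0.4 kg; applesauce: 860.6 mL; powdered sugar: 95.7 g

Scaling factor: 9/8 = 1.125.
bread flour: (2 tbsp + 2 tsp = 8/3 tbsp) × 9/8 ÷ 16 tbsp/cup × 127 g/cup ≈ 23.8 g
milk: 1 tbsp × 9/8 ÷ 16 tbsp/cup × 245 g/cup ≈ 17.2 g
dried cranberries: 2.25 cup × 9/8 × 140 g/cup ÷ 1000 g/kg ≈ 0.4 kg
applesauce: (3 cup + 3 tbsp = 3.1875 cup) × 9/8 × 240 mL/cup ≈ 860.6 mL
powdered sugar: 3 oz × 9/8 × 28.35 g/oz ≈ 95.7 g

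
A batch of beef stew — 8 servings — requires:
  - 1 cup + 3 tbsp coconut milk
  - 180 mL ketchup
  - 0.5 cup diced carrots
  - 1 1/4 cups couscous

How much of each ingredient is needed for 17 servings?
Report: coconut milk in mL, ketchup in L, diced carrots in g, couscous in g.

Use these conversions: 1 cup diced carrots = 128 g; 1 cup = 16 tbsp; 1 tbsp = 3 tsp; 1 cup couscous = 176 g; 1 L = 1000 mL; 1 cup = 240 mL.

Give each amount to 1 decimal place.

Scaling factor: 17/8 = 2.125.
coconut milk: (1 cup + 3 tbsp = 1.1875 cup) × 17/8 × 240 mL/cup ≈ 605.6 mL
ketchup: 180 mL × 17/8 ÷ 1000 mL/L ≈ 0.4 L
diced carrots: 0.5 cup × 17/8 × 128 g/cup = 136.0 g
couscous: 1.25 cup × 17/8 × 176 g/cup = 467.5 g

coconut milk: 605.6 mL; ketchup: 0.4 L; diced carrots: 136.0 g; couscous: 467.5 g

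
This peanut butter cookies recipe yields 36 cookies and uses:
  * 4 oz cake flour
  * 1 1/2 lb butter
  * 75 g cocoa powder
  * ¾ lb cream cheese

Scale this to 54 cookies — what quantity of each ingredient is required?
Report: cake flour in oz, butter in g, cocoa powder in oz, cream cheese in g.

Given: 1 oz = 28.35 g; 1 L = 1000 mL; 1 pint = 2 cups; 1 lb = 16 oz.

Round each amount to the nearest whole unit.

cake flour: 6 oz; butter: 1021 g; cocoa powder: 4 oz; cream cheese: 510 g

Scaling factor: 54/36 = 3/2 = 1.5.
cake flour: 4 oz × 3/2 = 6 oz
butter: 1.5 lb × 3/2 × 16 oz/lb × 28.35 g/oz ≈ 1021 g
cocoa powder: 75 g × 3/2 ÷ 28.35 g/oz ≈ 4 oz
cream cheese: 0.75 lb × 3/2 × 16 oz/lb × 28.35 g/oz ≈ 510 g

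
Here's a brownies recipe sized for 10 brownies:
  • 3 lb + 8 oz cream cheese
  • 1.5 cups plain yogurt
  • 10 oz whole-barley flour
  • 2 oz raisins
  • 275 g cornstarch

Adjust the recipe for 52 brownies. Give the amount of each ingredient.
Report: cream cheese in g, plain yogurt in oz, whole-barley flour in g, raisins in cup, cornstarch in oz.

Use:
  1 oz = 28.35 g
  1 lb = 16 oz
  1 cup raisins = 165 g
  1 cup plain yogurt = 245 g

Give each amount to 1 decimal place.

cream cheese: 8255.5 g; plain yogurt: 67.4 oz; whole-barley flour: 1474.2 g; raisins: 1.8 cup; cornstarch: 50.4 oz

Scaling factor: 52/10 = 26/5 = 5.2.
cream cheese: (3 lb + 8 oz = 3.5 lb) × 26/5 × 16 oz/lb × 28.35 g/oz ≈ 8255.5 g
plain yogurt: 1.5 cup × 26/5 × 245 g/cup ÷ 28.35 g/oz ≈ 67.4 oz
whole-barley flour: 10 oz × 26/5 × 28.35 g/oz = 1474.2 g
raisins: 2 oz × 26/5 × 28.35 g/oz ÷ 165 g/cup ≈ 1.8 cup
cornstarch: 275 g × 26/5 ÷ 28.35 g/oz ≈ 50.4 oz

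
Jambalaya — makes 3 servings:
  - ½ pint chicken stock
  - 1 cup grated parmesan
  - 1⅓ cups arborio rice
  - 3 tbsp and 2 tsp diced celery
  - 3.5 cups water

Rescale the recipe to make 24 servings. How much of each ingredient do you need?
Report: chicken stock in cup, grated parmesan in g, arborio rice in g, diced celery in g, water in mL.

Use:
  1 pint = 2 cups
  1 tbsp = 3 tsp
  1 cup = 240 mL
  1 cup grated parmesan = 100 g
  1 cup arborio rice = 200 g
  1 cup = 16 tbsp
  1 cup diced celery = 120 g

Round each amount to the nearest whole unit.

Scaling factor: 24/3 = 8.
chicken stock: 0.5 pint × 8 × 2 cup/pint = 8 cup
grated parmesan: 1 cup × 8 × 100 g/cup = 800 g
arborio rice: 4/3 cup × 8 × 200 g/cup ≈ 2133 g
diced celery: (3 tbsp + 2 tsp = 11/3 tbsp) × 8 ÷ 16 tbsp/cup × 120 g/cup = 220 g
water: 3.5 cup × 8 × 240 mL/cup = 6720 mL

chicken stock: 8 cup; grated parmesan: 800 g; arborio rice: 2133 g; diced celery: 220 g; water: 6720 mL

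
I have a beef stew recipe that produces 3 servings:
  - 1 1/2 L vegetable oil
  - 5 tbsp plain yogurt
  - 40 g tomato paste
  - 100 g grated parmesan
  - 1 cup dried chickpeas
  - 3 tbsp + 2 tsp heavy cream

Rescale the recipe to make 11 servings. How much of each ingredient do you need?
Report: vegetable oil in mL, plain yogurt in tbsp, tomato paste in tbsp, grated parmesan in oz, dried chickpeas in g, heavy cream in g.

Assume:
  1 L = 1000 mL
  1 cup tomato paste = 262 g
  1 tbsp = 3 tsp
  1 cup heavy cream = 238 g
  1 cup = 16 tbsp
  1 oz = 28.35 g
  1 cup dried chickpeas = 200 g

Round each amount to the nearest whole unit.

Scaling factor: 11/3.
vegetable oil: 1.5 L × 11/3 × 1000 mL/L = 5500 mL
plain yogurt: 5 tbsp × 11/3 ≈ 18 tbsp
tomato paste: 40 g × 11/3 ÷ 262 g/cup × 16 tbsp/cup ≈ 9 tbsp
grated parmesan: 100 g × 11/3 ÷ 28.35 g/oz ≈ 13 oz
dried chickpeas: 1 cup × 11/3 × 200 g/cup ≈ 733 g
heavy cream: (3 tbsp + 2 tsp = 11/3 tbsp) × 11/3 ÷ 16 tbsp/cup × 238 g/cup ≈ 200 g

vegetable oil: 5500 mL; plain yogurt: 18 tbsp; tomato paste: 9 tbsp; grated parmesan: 13 oz; dried chickpeas: 733 g; heavy cream: 200 g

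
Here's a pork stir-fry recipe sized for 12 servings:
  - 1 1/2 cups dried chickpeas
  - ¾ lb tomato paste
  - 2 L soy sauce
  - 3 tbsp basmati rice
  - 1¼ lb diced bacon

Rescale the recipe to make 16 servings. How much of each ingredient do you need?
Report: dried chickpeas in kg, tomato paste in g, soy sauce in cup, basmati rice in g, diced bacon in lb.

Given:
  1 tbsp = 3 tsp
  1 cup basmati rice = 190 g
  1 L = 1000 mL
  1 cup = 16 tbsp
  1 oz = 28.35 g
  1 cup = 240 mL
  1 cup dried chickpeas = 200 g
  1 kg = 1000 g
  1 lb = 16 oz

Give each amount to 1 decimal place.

dried chickpeas: 0.4 kg; tomato paste: 453.6 g; soy sauce: 11.1 cup; basmati rice: 47.5 g; diced bacon: 1.7 lb

Scaling factor: 16/12 = 4/3.
dried chickpeas: 1.5 cup × 4/3 × 200 g/cup ÷ 1000 g/kg = 0.4 kg
tomato paste: 0.75 lb × 4/3 × 16 oz/lb × 28.35 g/oz = 453.6 g
soy sauce: 2 L × 4/3 × 1000 mL/L ÷ 240 mL/cup ≈ 11.1 cup
basmati rice: 3 tbsp × 4/3 ÷ 16 tbsp/cup × 190 g/cup = 47.5 g
diced bacon: 1.25 lb × 4/3 ≈ 1.7 lb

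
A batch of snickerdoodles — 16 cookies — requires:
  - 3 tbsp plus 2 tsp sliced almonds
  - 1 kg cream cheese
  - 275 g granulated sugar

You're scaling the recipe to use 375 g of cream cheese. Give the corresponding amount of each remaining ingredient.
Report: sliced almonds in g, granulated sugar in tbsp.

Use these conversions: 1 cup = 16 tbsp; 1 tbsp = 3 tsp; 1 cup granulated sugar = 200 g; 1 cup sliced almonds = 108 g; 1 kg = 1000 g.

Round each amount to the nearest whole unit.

The original recipe has 1000 g of cream cheese, so the scaling factor is 375 ÷ 1000 = 3/8 = 0.375.
sliced almonds: (3 tbsp + 2 tsp = 11/3 tbsp) × 3/8 ÷ 16 tbsp/cup × 108 g/cup ≈ 9 g
granulated sugar: 275 g × 3/8 ÷ 200 g/cup × 16 tbsp/cup ≈ 8 tbsp

sliced almonds: 9 g; granulated sugar: 8 tbsp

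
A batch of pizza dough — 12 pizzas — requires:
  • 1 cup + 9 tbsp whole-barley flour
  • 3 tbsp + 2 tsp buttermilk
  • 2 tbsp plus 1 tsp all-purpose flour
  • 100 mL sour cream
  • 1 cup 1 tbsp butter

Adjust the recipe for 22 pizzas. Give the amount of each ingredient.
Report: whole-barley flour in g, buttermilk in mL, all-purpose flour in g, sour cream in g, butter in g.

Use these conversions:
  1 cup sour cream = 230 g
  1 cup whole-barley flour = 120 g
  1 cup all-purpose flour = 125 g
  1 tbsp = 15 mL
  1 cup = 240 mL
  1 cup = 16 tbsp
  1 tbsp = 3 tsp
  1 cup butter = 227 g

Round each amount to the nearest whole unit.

whole-barley flour: 344 g; buttermilk: 101 mL; all-purpose flour: 33 g; sour cream: 176 g; butter: 442 g

Scaling factor: 22/12 = 11/6.
whole-barley flour: (1 cup + 9 tbsp = 1.5625 cup) × 11/6 × 120 g/cup ≈ 344 g
buttermilk: (3 tbsp + 2 tsp = 11/3 tbsp) × 11/6 × 15 mL/tbsp ≈ 101 mL
all-purpose flour: (2 tbsp + 1 tsp = 7/3 tbsp) × 11/6 ÷ 16 tbsp/cup × 125 g/cup ≈ 33 g
sour cream: 100 mL × 11/6 ÷ 240 mL/cup × 230 g/cup ≈ 176 g
butter: (1 cup + 1 tbsp = 1.0625 cup) × 11/6 × 227 g/cup ≈ 442 g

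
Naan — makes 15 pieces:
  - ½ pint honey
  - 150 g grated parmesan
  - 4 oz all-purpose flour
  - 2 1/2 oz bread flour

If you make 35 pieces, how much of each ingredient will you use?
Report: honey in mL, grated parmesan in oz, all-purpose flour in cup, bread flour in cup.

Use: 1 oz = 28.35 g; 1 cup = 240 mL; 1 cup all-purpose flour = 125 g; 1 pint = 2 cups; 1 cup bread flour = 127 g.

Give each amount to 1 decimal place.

honey: 560.0 mL; grated parmesan: 12.3 oz; all-purpose flour: 2.1 cup; bread flour: 1.3 cup

Scaling factor: 35/15 = 7/3.
honey: 0.5 pint × 7/3 × 2 cup/pint × 240 mL/cup = 560.0 mL
grated parmesan: 150 g × 7/3 ÷ 28.35 g/oz ≈ 12.3 oz
all-purpose flour: 4 oz × 7/3 × 28.35 g/oz ÷ 125 g/cup ≈ 2.1 cup
bread flour: 2.5 oz × 7/3 × 28.35 g/oz ÷ 127 g/cup ≈ 1.3 cup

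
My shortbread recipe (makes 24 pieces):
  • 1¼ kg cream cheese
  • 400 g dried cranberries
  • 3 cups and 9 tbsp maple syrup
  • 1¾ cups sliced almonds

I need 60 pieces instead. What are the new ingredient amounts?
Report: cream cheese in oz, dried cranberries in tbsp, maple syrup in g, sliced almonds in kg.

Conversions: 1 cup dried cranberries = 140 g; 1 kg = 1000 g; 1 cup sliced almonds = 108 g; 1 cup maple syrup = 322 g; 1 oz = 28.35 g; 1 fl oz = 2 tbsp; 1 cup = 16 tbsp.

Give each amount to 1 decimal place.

cream cheese: 110.2 oz; dried cranberries: 114.3 tbsp; maple syrup: 2867.8 g; sliced almonds: 0.5 kg

Scaling factor: 60/24 = 5/2 = 2.5.
cream cheese: 1.25 kg × 5/2 × 1000 g/kg ÷ 28.35 g/oz ≈ 110.2 oz
dried cranberries: 400 g × 5/2 ÷ 140 g/cup × 16 tbsp/cup ≈ 114.3 tbsp
maple syrup: (3 cup + 9 tbsp = 3.5625 cup) × 5/2 × 322 g/cup ≈ 2867.8 g
sliced almonds: 1.75 cup × 5/2 × 108 g/cup ÷ 1000 g/kg ≈ 0.5 kg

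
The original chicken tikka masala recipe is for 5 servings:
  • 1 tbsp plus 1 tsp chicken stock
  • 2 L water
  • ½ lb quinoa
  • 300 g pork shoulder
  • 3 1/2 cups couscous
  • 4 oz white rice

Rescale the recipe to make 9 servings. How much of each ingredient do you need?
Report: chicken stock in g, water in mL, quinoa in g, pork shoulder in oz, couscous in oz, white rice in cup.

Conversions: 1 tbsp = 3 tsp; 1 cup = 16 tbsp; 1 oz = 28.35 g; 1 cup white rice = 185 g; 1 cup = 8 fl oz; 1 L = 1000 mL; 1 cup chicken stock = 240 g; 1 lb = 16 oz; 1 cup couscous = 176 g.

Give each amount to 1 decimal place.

Scaling factor: 9/5 = 1.8.
chicken stock: (1 tbsp + 1 tsp = 4/3 tbsp) × 9/5 ÷ 16 tbsp/cup × 240 g/cup = 36.0 g
water: 2 L × 9/5 × 1000 mL/L = 3600.0 mL
quinoa: 0.5 lb × 9/5 × 16 oz/lb × 28.35 g/oz ≈ 408.2 g
pork shoulder: 300 g × 9/5 ÷ 28.35 g/oz ≈ 19.0 oz
couscous: 3.5 cup × 9/5 × 176 g/cup ÷ 28.35 g/oz ≈ 39.1 oz
white rice: 4 oz × 9/5 × 28.35 g/oz ÷ 185 g/cup ≈ 1.1 cup

chicken stock: 36.0 g; water: 3600.0 mL; quinoa: 408.2 g; pork shoulder: 19.0 oz; couscous: 39.1 oz; white rice: 1.1 cup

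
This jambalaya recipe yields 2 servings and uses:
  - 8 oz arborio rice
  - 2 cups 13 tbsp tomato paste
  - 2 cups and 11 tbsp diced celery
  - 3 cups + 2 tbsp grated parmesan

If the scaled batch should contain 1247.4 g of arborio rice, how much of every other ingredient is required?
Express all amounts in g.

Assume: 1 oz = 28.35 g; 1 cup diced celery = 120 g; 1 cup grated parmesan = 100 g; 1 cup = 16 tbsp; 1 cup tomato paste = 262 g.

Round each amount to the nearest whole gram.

tomato paste: 4053 g; diced celery: 1774 g; grated parmesan: 1719 g

The original recipe has 226.8 g of arborio rice, so the scaling factor is 1247.4 ÷ 226.8 = 11/2 = 5.5.
tomato paste: (2 cup + 13 tbsp = 2.8125 cup) × 11/2 × 262 g/cup ≈ 4053 g
diced celery: (2 cup + 11 tbsp = 2.6875 cup) × 11/2 × 120 g/cup ≈ 1774 g
grated parmesan: (3 cup + 2 tbsp = 3.125 cup) × 11/2 × 100 g/cup ≈ 1719 g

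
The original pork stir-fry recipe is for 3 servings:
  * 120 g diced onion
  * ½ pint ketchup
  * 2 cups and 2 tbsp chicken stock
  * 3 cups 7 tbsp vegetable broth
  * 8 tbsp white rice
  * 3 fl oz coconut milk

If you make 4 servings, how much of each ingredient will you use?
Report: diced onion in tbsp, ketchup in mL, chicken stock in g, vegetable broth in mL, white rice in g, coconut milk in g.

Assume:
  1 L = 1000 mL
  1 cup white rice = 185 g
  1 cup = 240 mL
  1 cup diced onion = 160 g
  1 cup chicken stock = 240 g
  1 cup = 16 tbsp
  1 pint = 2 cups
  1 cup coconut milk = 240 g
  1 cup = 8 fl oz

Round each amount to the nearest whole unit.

diced onion: 16 tbsp; ketchup: 320 mL; chicken stock: 680 g; vegetable broth: 1100 mL; white rice: 123 g; coconut milk: 120 g

Scaling factor: 4/3.
diced onion: 120 g × 4/3 ÷ 160 g/cup × 16 tbsp/cup = 16 tbsp
ketchup: 0.5 pint × 4/3 × 2 cup/pint × 240 mL/cup = 320 mL
chicken stock: (2 cup + 2 tbsp = 2.125 cup) × 4/3 × 240 g/cup = 680 g
vegetable broth: (3 cup + 7 tbsp = 3.4375 cup) × 4/3 × 240 mL/cup = 1100 mL
white rice: 8 tbsp × 4/3 ÷ 16 tbsp/cup × 185 g/cup ≈ 123 g
coconut milk: 3 fl oz × 4/3 ÷ 8 fl oz/cup × 240 g/cup = 120 g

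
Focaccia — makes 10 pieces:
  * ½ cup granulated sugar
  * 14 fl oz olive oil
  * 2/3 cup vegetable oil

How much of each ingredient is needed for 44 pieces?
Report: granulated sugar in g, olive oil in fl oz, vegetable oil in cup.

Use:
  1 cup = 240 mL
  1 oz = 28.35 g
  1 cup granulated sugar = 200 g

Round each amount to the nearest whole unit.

granulated sugar: 440 g; olive oil: 62 fl oz; vegetable oil: 3 cup

Scaling factor: 44/10 = 22/5 = 4.4.
granulated sugar: 0.5 cup × 22/5 × 200 g/cup = 440 g
olive oil: 14 fl oz × 22/5 ≈ 62 fl oz
vegetable oil: 2/3 cup × 22/5 ≈ 3 cup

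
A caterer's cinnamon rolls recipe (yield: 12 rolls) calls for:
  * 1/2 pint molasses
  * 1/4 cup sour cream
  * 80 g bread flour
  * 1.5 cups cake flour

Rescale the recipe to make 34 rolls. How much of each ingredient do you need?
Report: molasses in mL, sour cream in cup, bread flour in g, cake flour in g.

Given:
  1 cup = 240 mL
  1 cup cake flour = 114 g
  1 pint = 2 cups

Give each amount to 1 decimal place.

molasses: 680.0 mL; sour cream: 0.7 cup; bread flour: 226.7 g; cake flour: 484.5 g

Scaling factor: 34/12 = 17/6.
molasses: 0.5 pint × 17/6 × 2 cup/pint × 240 mL/cup = 680.0 mL
sour cream: 0.25 cup × 17/6 ≈ 0.7 cup
bread flour: 80 g × 17/6 ≈ 226.7 g
cake flour: 1.5 cup × 17/6 × 114 g/cup = 484.5 g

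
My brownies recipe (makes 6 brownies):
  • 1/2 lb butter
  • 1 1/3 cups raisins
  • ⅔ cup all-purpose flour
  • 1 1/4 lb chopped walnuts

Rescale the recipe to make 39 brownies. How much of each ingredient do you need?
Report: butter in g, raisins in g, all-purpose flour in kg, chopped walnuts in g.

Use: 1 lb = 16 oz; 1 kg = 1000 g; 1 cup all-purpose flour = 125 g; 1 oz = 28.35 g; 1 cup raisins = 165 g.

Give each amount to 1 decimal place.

butter: 1474.2 g; raisins: 1430.0 g; all-purpose flour: 0.5 kg; chopped walnuts: 3685.5 g

Scaling factor: 39/6 = 13/2 = 6.5.
butter: 0.5 lb × 13/2 × 16 oz/lb × 28.35 g/oz = 1474.2 g
raisins: 4/3 cup × 13/2 × 165 g/cup = 1430.0 g
all-purpose flour: 2/3 cup × 13/2 × 125 g/cup ÷ 1000 g/kg ≈ 0.5 kg
chopped walnuts: 1.25 lb × 13/2 × 16 oz/lb × 28.35 g/oz = 3685.5 g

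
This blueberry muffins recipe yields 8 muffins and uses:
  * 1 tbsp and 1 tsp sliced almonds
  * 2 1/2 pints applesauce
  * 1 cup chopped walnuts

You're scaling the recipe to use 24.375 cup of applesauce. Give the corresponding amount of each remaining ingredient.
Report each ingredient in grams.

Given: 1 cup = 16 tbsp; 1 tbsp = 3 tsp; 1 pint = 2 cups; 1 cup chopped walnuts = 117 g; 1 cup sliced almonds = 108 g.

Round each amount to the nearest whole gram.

The original recipe has 5 cup of applesauce, so the scaling factor is 24.375 ÷ 5 = 39/8 = 4.875.
sliced almonds: (1 tbsp + 1 tsp = 4/3 tbsp) × 39/8 ÷ 16 tbsp/cup × 108 g/cup ≈ 44 g
chopped walnuts: 1 cup × 39/8 × 117 g/cup ≈ 570 g

sliced almonds: 44 g; chopped walnuts: 570 g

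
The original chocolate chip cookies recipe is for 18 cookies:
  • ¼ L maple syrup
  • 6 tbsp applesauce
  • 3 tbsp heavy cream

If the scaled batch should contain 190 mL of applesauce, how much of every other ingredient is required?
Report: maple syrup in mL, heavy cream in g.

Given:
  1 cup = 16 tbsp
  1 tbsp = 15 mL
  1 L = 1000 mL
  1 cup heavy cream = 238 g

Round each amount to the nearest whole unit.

maple syrup: 528 mL; heavy cream: 94 g

The original recipe has 90 mL of applesauce, so the scaling factor is 190 ÷ 90 = 19/9.
maple syrup: 0.25 L × 19/9 × 1000 mL/L ≈ 528 mL
heavy cream: 3 tbsp × 19/9 ÷ 16 tbsp/cup × 238 g/cup ≈ 94 g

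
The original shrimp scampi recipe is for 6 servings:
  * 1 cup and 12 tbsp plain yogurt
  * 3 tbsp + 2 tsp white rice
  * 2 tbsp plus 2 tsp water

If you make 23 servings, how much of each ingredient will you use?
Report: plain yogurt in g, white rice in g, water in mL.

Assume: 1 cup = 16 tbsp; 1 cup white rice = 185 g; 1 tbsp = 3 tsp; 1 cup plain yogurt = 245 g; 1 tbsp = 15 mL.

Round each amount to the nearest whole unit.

Scaling factor: 23/6.
plain yogurt: (1 cup + 12 tbsp = 1.75 cup) × 23/6 × 245 g/cup ≈ 1644 g
white rice: (3 tbsp + 2 tsp = 11/3 tbsp) × 23/6 ÷ 16 tbsp/cup × 185 g/cup ≈ 163 g
water: (2 tbsp + 2 tsp = 8/3 tbsp) × 23/6 × 15 mL/tbsp ≈ 153 mL

plain yogurt: 1644 g; white rice: 163 g; water: 153 mL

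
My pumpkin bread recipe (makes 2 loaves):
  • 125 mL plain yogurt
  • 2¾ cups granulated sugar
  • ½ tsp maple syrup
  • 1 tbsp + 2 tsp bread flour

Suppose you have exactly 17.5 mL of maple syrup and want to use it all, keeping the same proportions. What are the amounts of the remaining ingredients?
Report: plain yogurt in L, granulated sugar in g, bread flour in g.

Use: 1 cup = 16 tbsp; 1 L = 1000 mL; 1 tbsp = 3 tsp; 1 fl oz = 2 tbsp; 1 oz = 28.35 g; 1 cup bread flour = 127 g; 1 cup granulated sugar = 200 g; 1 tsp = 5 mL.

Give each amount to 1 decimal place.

The original recipe has 2.5 mL of maple syrup, so the scaling factor is 17.5 ÷ 2.5 = 7.
plain yogurt: 125 mL × 7 ÷ 1000 mL/L ≈ 0.9 L
granulated sugar: 2.75 cup × 7 × 200 g/cup = 3850.0 g
bread flour: (1 tbsp + 2 tsp = 5/3 tbsp) × 7 ÷ 16 tbsp/cup × 127 g/cup ≈ 92.6 g

plain yogurt: 0.9 L; granulated sugar: 3850.0 g; bread flour: 92.6 g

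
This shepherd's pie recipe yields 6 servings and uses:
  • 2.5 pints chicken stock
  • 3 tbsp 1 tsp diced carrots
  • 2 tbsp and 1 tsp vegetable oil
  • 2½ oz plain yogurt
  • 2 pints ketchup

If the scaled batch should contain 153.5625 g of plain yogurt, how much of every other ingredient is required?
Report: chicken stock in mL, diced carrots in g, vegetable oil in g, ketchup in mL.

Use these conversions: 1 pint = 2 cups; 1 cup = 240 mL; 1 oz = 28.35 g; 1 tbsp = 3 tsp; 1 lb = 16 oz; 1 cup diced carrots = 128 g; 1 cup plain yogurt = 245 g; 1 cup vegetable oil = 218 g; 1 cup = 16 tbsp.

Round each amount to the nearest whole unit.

chicken stock: 2600 mL; diced carrots: 58 g; vegetable oil: 69 g; ketchup: 2080 mL

The original recipe has 70.875 g of plain yogurt, so the scaling factor is 153.5625 ÷ 70.875 = 13/6.
chicken stock: 2.5 pint × 13/6 × 2 cup/pint × 240 mL/cup = 2600 mL
diced carrots: (3 tbsp + 1 tsp = 10/3 tbsp) × 13/6 ÷ 16 tbsp/cup × 128 g/cup ≈ 58 g
vegetable oil: (2 tbsp + 1 tsp = 7/3 tbsp) × 13/6 ÷ 16 tbsp/cup × 218 g/cup ≈ 69 g
ketchup: 2 pint × 13/6 × 2 cup/pint × 240 mL/cup = 2080 mL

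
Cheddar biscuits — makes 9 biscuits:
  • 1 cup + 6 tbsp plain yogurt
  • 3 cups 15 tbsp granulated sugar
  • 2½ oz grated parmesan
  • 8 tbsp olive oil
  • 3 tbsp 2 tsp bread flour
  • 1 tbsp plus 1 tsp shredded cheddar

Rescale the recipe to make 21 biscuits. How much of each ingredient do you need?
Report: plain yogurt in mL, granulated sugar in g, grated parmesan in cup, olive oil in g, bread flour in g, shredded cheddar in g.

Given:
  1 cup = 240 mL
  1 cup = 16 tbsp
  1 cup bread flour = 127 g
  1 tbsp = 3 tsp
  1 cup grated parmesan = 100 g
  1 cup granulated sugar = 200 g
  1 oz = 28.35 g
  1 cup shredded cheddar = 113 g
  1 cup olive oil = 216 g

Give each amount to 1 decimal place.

Scaling factor: 21/9 = 7/3.
plain yogurt: (1 cup + 6 tbsp = 1.375 cup) × 7/3 × 240 mL/cup = 770.0 mL
granulated sugar: (3 cup + 15 tbsp = 3.9375 cup) × 7/3 × 200 g/cup = 1837.5 g
grated parmesan: 2.5 oz × 7/3 × 28.35 g/oz ÷ 100 g/cup ≈ 1.7 cup
olive oil: 8 tbsp × 7/3 ÷ 16 tbsp/cup × 216 g/cup = 252.0 g
bread flour: (3 tbsp + 2 tsp = 11/3 tbsp) × 7/3 ÷ 16 tbsp/cup × 127 g/cup ≈ 67.9 g
shredded cheddar: (1 tbsp + 1 tsp = 4/3 tbsp) × 7/3 ÷ 16 tbsp/cup × 113 g/cup ≈ 22.0 g

plain yogurt: 770.0 mL; granulated sugar: 1837.5 g; grated parmesan: 1.7 cup; olive oil: 252.0 g; bread flour: 67.9 g; shredded cheddar: 22.0 g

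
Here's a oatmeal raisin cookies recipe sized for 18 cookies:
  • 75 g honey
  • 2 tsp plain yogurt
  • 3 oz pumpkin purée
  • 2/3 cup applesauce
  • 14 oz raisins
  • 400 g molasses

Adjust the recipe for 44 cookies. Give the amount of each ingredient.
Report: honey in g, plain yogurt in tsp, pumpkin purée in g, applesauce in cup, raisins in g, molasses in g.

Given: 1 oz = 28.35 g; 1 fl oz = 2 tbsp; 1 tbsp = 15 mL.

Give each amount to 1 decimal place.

honey: 183.3 g; plain yogurt: 4.9 tsp; pumpkin purée: 207.9 g; applesauce: 1.6 cup; raisins: 970.2 g; molasses: 977.8 g

Scaling factor: 44/18 = 22/9.
honey: 75 g × 22/9 ≈ 183.3 g
plain yogurt: 2 tsp × 22/9 ≈ 4.9 tsp
pumpkin purée: 3 oz × 22/9 × 28.35 g/oz = 207.9 g
applesauce: 2/3 cup × 22/9 ≈ 1.6 cup
raisins: 14 oz × 22/9 × 28.35 g/oz = 970.2 g
molasses: 400 g × 22/9 ≈ 977.8 g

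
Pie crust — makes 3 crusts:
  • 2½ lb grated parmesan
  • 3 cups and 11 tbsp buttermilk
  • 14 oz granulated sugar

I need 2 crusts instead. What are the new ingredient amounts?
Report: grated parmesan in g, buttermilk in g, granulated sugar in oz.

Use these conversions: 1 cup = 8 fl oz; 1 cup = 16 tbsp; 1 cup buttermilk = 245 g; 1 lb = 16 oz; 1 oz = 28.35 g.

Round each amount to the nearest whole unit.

grated parmesan: 756 g; buttermilk: 602 g; granulated sugar: 9 oz

Scaling factor: 2/3.
grated parmesan: 2.5 lb × 2/3 × 16 oz/lb × 28.35 g/oz = 756 g
buttermilk: (3 cup + 11 tbsp = 3.6875 cup) × 2/3 × 245 g/cup ≈ 602 g
granulated sugar: 14 oz × 2/3 ≈ 9 oz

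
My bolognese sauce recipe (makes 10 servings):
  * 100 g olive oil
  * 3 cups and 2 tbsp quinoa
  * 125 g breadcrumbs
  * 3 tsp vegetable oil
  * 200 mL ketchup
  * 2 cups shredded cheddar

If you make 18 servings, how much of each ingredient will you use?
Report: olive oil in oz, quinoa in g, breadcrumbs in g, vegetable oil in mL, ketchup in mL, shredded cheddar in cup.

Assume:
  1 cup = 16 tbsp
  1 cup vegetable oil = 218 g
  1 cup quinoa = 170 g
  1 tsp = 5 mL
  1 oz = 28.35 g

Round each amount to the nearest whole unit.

olive oil: 6 oz; quinoa: 956 g; breadcrumbs: 225 g; vegetable oil: 27 mL; ketchup: 360 mL; shredded cheddar: 4 cup

Scaling factor: 18/10 = 9/5 = 1.8.
olive oil: 100 g × 9/5 ÷ 28.35 g/oz ≈ 6 oz
quinoa: (3 cup + 2 tbsp = 3.125 cup) × 9/5 × 170 g/cup ≈ 956 g
breadcrumbs: 125 g × 9/5 = 225 g
vegetable oil: 3 tsp × 9/5 × 5 mL/tsp = 27 mL
ketchup: 200 mL × 9/5 = 360 mL
shredded cheddar: 2 cup × 9/5 ≈ 4 cup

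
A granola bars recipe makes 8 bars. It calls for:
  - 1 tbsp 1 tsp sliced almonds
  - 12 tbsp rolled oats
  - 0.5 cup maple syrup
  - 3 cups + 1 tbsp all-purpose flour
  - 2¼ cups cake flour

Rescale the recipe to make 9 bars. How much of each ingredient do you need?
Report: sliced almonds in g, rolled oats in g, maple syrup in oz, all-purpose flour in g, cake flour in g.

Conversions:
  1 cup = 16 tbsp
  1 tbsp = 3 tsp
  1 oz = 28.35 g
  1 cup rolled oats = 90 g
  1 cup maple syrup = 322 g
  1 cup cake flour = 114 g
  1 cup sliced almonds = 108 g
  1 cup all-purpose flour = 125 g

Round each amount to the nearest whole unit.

Scaling factor: 9/8 = 1.125.
sliced almonds: (1 tbsp + 1 tsp = 4/3 tbsp) × 9/8 ÷ 16 tbsp/cup × 108 g/cup ≈ 10 g
rolled oats: 12 tbsp × 9/8 ÷ 16 tbsp/cup × 90 g/cup ≈ 76 g
maple syrup: 0.5 cup × 9/8 × 322 g/cup ÷ 28.35 g/oz ≈ 6 oz
all-purpose flour: (3 cup + 1 tbsp = 3.0625 cup) × 9/8 × 125 g/cup ≈ 431 g
cake flour: 2.25 cup × 9/8 × 114 g/cup ≈ 289 g

sliced almonds: 10 g; rolled oats: 76 g; maple syrup: 6 oz; all-purpose flour: 431 g; cake flour: 289 g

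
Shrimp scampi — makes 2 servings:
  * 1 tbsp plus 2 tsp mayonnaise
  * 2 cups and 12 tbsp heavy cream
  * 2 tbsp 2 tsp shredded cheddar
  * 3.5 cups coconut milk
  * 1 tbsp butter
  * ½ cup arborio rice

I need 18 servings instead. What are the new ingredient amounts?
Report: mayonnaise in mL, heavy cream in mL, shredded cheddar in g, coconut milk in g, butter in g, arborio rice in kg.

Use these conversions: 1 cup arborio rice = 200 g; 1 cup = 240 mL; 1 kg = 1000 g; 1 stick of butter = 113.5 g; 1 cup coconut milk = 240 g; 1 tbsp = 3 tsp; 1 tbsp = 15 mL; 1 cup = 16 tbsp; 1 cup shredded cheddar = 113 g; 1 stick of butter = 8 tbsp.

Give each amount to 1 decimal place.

Scaling factor: 18/2 = 9.
mayonnaise: (1 tbsp + 2 tsp = 5/3 tbsp) × 9 × 15 mL/tbsp = 225.0 mL
heavy cream: (2 cup + 12 tbsp = 2.75 cup) × 9 × 240 mL/cup = 5940.0 mL
shredded cheddar: (2 tbsp + 2 tsp = 8/3 tbsp) × 9 ÷ 16 tbsp/cup × 113 g/cup = 169.5 g
coconut milk: 3.5 cup × 9 × 240 g/cup = 7560.0 g
butter: 1 tbsp × 9 ÷ 8 tbsp/stick × 113.5 g/stick ≈ 127.7 g
arborio rice: 0.5 cup × 9 × 200 g/cup ÷ 1000 g/kg = 0.9 kg

mayonnaise: 225.0 mL; heavy cream: 5940.0 mL; shredded cheddar: 169.5 g; coconut milk: 7560.0 g; butter: 127.7 g; arborio rice: 0.9 kg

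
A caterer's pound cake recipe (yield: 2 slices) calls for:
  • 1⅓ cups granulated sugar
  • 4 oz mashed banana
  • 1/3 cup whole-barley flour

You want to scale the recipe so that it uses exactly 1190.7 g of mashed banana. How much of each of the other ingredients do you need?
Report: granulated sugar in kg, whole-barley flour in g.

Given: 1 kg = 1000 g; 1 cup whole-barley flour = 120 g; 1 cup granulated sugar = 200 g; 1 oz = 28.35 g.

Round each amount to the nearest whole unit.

The original recipe has 113.4 g of mashed banana, so the scaling factor is 1190.7 ÷ 113.4 = 21/2 = 10.5.
granulated sugar: 4/3 cup × 21/2 × 200 g/cup ÷ 1000 g/kg ≈ 3 kg
whole-barley flour: 1/3 cup × 21/2 × 120 g/cup = 420 g

granulated sugar: 3 kg; whole-barley flour: 420 g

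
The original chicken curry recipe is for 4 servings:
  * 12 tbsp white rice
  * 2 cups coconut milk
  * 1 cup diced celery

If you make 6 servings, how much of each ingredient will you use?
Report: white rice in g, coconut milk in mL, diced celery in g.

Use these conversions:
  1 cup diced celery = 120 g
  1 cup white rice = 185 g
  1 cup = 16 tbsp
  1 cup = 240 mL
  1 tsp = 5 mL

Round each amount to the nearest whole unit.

white rice: 208 g; coconut milk: 720 mL; diced celery: 180 g

Scaling factor: 6/4 = 3/2 = 1.5.
white rice: 12 tbsp × 3/2 ÷ 16 tbsp/cup × 185 g/cup ≈ 208 g
coconut milk: 2 cup × 3/2 × 240 mL/cup = 720 mL
diced celery: 1 cup × 3/2 × 120 g/cup = 180 g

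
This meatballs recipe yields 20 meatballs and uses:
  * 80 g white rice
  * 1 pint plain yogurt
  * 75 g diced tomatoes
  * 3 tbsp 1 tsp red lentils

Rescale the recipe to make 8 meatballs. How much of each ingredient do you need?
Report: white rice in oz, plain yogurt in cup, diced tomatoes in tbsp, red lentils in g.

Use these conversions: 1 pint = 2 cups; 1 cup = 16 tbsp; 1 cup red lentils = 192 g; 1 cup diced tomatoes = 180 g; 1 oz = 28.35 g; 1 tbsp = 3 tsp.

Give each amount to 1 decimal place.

white rice: 1.1 oz; plain yogurt: 0.8 cup; diced tomatoes: 2.7 tbsp; red lentils: 16.0 g

Scaling factor: 8/20 = 2/5 = 0.4.
white rice: 80 g × 2/5 ÷ 28.35 g/oz ≈ 1.1 oz
plain yogurt: 1 pint × 2/5 × 2 cup/pint = 0.8 cup
diced tomatoes: 75 g × 2/5 ÷ 180 g/cup × 16 tbsp/cup ≈ 2.7 tbsp
red lentils: (3 tbsp + 1 tsp = 10/3 tbsp) × 2/5 ÷ 16 tbsp/cup × 192 g/cup = 16.0 g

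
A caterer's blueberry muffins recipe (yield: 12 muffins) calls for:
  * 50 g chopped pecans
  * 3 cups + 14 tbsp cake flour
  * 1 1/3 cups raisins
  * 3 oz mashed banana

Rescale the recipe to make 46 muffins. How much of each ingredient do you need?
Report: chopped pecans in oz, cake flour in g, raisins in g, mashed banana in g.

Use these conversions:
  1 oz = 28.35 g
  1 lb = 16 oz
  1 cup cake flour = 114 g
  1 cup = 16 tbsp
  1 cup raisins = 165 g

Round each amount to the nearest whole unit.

Scaling factor: 46/12 = 23/6.
chopped pecans: 50 g × 23/6 ÷ 28.35 g/oz ≈ 7 oz
cake flour: (3 cup + 14 tbsp = 3.875 cup) × 23/6 × 114 g/cup ≈ 1693 g
raisins: 4/3 cup × 23/6 × 165 g/cup ≈ 843 g
mashed banana: 3 oz × 23/6 × 28.35 g/oz ≈ 326 g

chopped pecans: 7 oz; cake flour: 1693 g; raisins: 843 g; mashed banana: 326 g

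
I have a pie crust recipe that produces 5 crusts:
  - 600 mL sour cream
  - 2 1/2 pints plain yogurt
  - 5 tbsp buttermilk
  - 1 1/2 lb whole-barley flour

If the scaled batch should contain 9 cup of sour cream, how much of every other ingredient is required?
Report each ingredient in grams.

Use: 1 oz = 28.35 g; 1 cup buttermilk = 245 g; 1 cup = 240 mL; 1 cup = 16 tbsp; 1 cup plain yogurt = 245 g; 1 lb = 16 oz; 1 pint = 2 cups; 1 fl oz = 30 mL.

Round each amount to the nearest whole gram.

The original recipe has 2.5 cup of sour cream, so the scaling factor is 9 ÷ 2.5 = 18/5 = 3.6.
plain yogurt: 2.5 pint × 18/5 × 2 cup/pint × 245 g/cup = 4410 g
buttermilk: 5 tbsp × 18/5 ÷ 16 tbsp/cup × 245 g/cup ≈ 276 g
whole-barley flour: 1.5 lb × 18/5 × 16 oz/lb × 28.35 g/oz ≈ 2449 g

plain yogurt: 4410 g; buttermilk: 276 g; whole-barley flour: 2449 g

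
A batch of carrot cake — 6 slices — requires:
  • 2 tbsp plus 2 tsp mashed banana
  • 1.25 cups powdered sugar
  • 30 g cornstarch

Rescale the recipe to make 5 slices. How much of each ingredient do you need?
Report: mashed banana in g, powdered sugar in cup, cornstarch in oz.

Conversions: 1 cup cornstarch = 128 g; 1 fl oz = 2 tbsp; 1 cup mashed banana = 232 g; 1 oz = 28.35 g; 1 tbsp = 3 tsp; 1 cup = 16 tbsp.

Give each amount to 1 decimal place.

Scaling factor: 5/6.
mashed banana: (2 tbsp + 2 tsp = 8/3 tbsp) × 5/6 ÷ 16 tbsp/cup × 232 g/cup ≈ 32.2 g
powdered sugar: 1.25 cup × 5/6 ≈ 1.0 cup
cornstarch: 30 g × 5/6 ÷ 28.35 g/oz ≈ 0.9 oz

mashed banana: 32.2 g; powdered sugar: 1.0 cup; cornstarch: 0.9 oz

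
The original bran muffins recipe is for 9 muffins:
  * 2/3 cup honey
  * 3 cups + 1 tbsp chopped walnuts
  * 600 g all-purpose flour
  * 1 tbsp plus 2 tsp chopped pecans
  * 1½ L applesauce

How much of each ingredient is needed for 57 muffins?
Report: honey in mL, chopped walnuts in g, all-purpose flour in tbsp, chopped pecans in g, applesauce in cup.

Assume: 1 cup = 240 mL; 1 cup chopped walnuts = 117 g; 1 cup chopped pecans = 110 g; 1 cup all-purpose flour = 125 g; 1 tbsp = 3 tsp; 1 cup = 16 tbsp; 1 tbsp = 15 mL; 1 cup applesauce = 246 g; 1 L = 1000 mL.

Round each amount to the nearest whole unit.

Scaling factor: 57/9 = 19/3.
honey: 2/3 cup × 19/3 × 240 mL/cup ≈ 1013 mL
chopped walnuts: (3 cup + 1 tbsp = 3.0625 cup) × 19/3 × 117 g/cup ≈ 2269 g
all-purpose flour: 600 g × 19/3 ÷ 125 g/cup × 16 tbsp/cup ≈ 486 tbsp
chopped pecans: (1 tbsp + 2 tsp = 5/3 tbsp) × 19/3 ÷ 16 tbsp/cup × 110 g/cup ≈ 73 g
applesauce: 1.5 L × 19/3 × 1000 mL/L ÷ 240 mL/cup ≈ 40 cup

honey: 1013 mL; chopped walnuts: 2269 g; all-purpose flour: 486 tbsp; chopped pecans: 73 g; applesauce: 40 cup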